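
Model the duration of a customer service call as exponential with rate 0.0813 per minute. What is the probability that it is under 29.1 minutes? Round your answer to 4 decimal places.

P(X ≤ 29.1) = 1 − e^(−λ·29.1) = 1 − e^(−2.3658) ≈ 0.9061.

0.9061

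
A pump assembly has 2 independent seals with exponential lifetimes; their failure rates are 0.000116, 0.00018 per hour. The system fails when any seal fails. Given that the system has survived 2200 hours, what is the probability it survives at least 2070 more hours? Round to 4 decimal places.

0.5419

Time to first failure ~ Exp(Σλ) with Σλ = 0.000296.
By memorylessness, P(T > 2200+2070 | T > 2200) = P(T > 2070) = e^(−0.000296·2070) ≈ 0.5419.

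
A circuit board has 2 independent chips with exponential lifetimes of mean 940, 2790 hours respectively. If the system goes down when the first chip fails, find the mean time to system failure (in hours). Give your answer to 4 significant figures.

The first failure time is exponential with rate Σλ_i = 1/940 + 1/2790 = 0.00142225 per hour.
E[min] = 1/Σλ = 1/0.00142225 = 703.11 hours.

703.1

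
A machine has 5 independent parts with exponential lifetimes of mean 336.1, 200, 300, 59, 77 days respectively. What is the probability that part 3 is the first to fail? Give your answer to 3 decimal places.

0.081

Rates: λ_i = 1/mean_i → 0.0029753, 0.005, 0.00333333, 0.0169492, 0.012987; Σλ = 0.0412448.
P(part 3 first) = λ_3/Σλ = 0.00333333/0.0412448 ≈ 0.081.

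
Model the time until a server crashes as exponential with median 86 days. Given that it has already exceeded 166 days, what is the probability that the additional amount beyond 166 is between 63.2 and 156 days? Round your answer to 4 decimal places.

For an exponential, median = ln(2)/λ, so λ = ln 2 / 86 = 0.00805985 per day.
Memoryless: the residual past 166 is again Exp(λ).
P(63.2 < residual < 156) = e^(−λ·63.2) − e^(−λ·156) = 0.60087 − 0.28441 ≈ 0.3165.

0.3165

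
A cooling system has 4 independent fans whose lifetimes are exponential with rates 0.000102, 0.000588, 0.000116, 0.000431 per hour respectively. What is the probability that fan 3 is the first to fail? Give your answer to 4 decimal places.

The time to first failure is exponential with rate Σλ = 0.000102 + 0.000588 + 0.000116 + 0.000431 = 0.001237.
P(fan 3 first) = λ_3/Σλ = 0.000116/0.001237 ≈ 0.0938.

0.0938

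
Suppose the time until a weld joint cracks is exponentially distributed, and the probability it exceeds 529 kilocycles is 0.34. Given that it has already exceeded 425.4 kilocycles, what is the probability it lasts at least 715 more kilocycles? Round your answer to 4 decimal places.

0.2327

From e^(−λ·529) = 0.34, λ = −ln(0.34)/529 = 0.00203934.
Memoryless: P(X > 425.4+715 | X > 425.4) = P(X > 715) = e^(−0.00203934·715) ≈ 0.2327.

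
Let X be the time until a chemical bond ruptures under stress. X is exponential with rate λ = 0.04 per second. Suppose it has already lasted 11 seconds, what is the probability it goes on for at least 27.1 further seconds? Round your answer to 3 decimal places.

0.338

By the memoryless property, P(X > 11+27.1 | X > 11) = P(X > 27.1).
P(X > 27.1) = e^(−1.084) ≈ 0.338.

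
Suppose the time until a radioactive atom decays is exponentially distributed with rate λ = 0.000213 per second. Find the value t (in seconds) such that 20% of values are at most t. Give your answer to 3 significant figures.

1050

Set 1 − e^(−λt) = 0.2, so t = −ln(0.8)/λ = 0.22314/0.000213 ≈ 1047.62 seconds.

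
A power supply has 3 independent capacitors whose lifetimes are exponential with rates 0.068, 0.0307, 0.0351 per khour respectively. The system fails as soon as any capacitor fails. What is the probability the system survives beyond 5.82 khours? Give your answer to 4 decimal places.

The time to first failure is exponential with rate Σλ = 0.068 + 0.0307 + 0.0351 = 0.1338.
P(min > 5.82) = e^(−0.1338·5.82) = e^(−0.77872) ≈ 0.4590.

0.4590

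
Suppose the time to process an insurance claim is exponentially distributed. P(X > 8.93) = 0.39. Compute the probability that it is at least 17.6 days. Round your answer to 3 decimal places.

e^(−λ·8.93) = 0.39 ⇒ λ = −ln(0.39)/8.93 = 0.105443.
P(X > 17.6) = e^(−0.105443·17.6) = e^(−1.8558) ≈ 0.156.

0.156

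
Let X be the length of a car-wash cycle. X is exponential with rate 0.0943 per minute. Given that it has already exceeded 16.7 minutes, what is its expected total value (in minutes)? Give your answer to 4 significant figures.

27.30

By memorylessness, E[X | X > 16.7] = 16.7 + 1/λ = 16.7 + 10.6045 = 27.3045 minutes.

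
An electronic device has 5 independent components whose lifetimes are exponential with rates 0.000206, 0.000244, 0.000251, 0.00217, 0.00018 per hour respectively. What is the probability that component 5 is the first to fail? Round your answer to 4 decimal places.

0.0590

The time to first failure is exponential with rate Σλ = 0.000206 + 0.000244 + 0.000251 + 0.00217 + 0.00018 = 0.003051.
P(component 5 first) = λ_5/Σλ = 0.00018/0.003051 ≈ 0.0590.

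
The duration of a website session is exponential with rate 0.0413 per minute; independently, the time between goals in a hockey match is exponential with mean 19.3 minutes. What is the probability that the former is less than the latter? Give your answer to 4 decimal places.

λ_1 = 0.0413, λ_2 = 1/19.3 = 0.0518135.
For independent exponentials, P(the former < the latter) = λ_1/(λ_1+λ_2) = 0.0413/0.0931135 ≈ 0.4435.

0.4435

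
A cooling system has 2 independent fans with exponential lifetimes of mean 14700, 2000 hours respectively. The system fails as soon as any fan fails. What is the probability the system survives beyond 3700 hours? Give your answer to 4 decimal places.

The first failure time is exponential with rate Σλ_i = 1/14700 + 1/2000 = 0.000568027 per hour.
P(min > 3700) = e^(−0.000568027·3700) = e^(−2.1017) ≈ 0.1222.

0.1222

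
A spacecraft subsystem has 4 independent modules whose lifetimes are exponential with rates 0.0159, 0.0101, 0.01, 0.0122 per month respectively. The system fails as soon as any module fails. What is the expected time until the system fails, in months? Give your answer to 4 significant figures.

20.75

The time to first failure is exponential with rate Σλ = 0.0159 + 0.0101 + 0.01 + 0.0122 = 0.0482.
E[min] = 1/Σλ = 1/0.0482 = 20.7469 months.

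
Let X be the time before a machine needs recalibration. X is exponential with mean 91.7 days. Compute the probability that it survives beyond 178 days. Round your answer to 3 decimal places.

The rate is λ = 1/91.7 = 0.0109051 per day.
P(X > 178) = e^(−λ·178) = e^(−1.9411) ≈ 0.144.

0.144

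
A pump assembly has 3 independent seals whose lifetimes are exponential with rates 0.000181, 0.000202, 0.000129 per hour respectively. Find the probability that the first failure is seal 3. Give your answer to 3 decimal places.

The time to first failure is exponential with rate Σλ = 0.000181 + 0.000202 + 0.000129 = 0.000512.
P(seal 3 first) = λ_3/Σλ = 0.000129/0.000512 ≈ 0.252.

0.252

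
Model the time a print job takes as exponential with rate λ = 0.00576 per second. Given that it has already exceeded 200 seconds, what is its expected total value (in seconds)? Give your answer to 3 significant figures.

374

By memorylessness, E[X | X > 200] = 200 + 1/λ = 200 + 173.611 = 373.611 seconds.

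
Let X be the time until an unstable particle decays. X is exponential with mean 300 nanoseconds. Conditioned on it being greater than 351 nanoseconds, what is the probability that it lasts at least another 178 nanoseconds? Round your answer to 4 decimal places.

The rate is λ = 1/300 = 0.00333333 per nanosecond.
By the memoryless property, P(X > 351+178 | X > 351) = P(X > 178).
P(X > 178) = e^(−0.59333) ≈ 0.5525.

0.5525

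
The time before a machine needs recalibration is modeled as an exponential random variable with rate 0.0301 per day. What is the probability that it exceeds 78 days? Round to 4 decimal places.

0.0956

P(X > 78) = e^(−λ·78) = e^(−2.3478) ≈ 0.0956.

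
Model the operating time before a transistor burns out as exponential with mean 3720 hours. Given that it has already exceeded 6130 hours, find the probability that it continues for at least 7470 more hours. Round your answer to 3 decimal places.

The rate is λ = 1/3720 = 0.000268817 per hour.
P(X > s+t | X > s) = e^(−λ(s+t))/e^(−λs) = e^(−λt), independent of s = 6130.
P(X > 7470) = e^(−2.0081) ≈ 0.134.

0.134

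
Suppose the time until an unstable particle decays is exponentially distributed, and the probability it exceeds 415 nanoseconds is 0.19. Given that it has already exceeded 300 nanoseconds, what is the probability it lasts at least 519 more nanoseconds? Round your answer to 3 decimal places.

From e^(−λ·415) = 0.19, λ = −ln(0.19)/415 = 0.00400176.
Memoryless: P(X > 300+519 | X > 300) = P(X > 519) = e^(−0.00400176·519) ≈ 0.125.

0.125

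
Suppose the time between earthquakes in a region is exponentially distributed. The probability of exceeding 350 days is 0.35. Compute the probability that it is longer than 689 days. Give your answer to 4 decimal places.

e^(−λ·350) = 0.35 ⇒ λ = −ln(0.35)/350 = 0.00299949.
P(X > 689) = e^(−0.00299949·689) = e^(−2.0666) ≈ 0.1266.

0.1266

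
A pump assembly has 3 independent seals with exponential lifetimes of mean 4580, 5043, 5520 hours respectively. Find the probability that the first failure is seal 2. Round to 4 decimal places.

0.3317

Rates: λ_i = 1/mean_i → 0.000218341, 0.000198295, 0.000181159; Σλ = 0.000597795.
P(seal 2 first) = λ_2/Σλ = 0.000198295/0.000597795 ≈ 0.3317.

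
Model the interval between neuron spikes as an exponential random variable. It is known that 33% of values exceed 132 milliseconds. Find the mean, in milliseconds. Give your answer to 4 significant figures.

e^(−λ·132) = 0.33 ⇒ λ = −ln(0.33)/132 = 0.00839896.
Mean = 1/λ = 119.062 milliseconds.

119.1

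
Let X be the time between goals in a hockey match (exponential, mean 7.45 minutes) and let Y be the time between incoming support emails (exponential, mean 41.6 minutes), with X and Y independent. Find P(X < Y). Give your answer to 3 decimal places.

λ_1 = 1/7.45 = 0.134228, λ_2 = 1/41.6 = 0.0240385.
For independent exponentials, P(X < Y) = λ_1/(λ_1+λ_2) = 0.134228/0.158267 ≈ 0.848.

0.848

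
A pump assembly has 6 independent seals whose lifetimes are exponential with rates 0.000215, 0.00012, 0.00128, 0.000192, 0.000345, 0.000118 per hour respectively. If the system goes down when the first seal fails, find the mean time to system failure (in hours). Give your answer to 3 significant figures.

The time to first failure is exponential with rate Σλ = 0.000215 + 0.00012 + 0.00128 + 0.000192 + 0.000345 + 0.000118 = 0.00227.
E[min] = 1/Σλ = 1/0.00227 = 440.529 hours.

441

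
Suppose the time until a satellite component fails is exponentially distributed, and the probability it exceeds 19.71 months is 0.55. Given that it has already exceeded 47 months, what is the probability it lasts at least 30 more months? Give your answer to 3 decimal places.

0.403

From e^(−λ·19.71) = 0.55, λ = −ln(0.55)/19.71 = 0.0303317.
Memoryless: P(X > 47+30 | X > 47) = P(X > 30) = e^(−0.0303317·30) ≈ 0.403.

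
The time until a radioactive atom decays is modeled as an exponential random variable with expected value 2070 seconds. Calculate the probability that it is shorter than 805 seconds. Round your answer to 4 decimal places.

0.3222

The rate is λ = 1/2070 = 0.000483092 per second.
P(X ≤ 805) = 1 − e^(−λ·805) = 1 − e^(−0.38889) ≈ 0.3222.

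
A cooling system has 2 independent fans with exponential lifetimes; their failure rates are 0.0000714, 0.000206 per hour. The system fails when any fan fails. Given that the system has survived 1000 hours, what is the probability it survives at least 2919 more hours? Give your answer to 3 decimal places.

0.445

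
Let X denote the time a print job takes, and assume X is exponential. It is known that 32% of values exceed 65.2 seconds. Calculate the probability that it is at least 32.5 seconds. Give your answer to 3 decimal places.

0.567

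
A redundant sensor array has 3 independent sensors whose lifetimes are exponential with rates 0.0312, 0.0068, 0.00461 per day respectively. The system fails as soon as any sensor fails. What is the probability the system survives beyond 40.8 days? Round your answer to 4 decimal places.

0.1758

The time to first failure is exponential with rate Σλ = 0.0312 + 0.0068 + 0.00461 = 0.04261.
P(min > 40.8) = e^(−0.04261·40.8) = e^(−1.7385) ≈ 0.1758.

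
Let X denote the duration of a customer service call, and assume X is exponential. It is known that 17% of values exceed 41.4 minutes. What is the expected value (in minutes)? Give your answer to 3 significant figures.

23.4

e^(−λ·41.4) = 0.17 ⇒ λ = −ln(0.17)/41.4 = 0.0428009.
Mean = 1/λ = 23.364 minutes.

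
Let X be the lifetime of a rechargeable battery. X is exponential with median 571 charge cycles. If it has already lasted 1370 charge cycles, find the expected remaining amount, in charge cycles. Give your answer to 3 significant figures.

824

For an exponential, median = ln(2)/λ, so λ = ln 2 / 571 = 0.00121392 per charge cycle.
By memorylessness, the remaining amount past any threshold is again Exp(λ) with mean 1/λ = 823.779 charge cycles.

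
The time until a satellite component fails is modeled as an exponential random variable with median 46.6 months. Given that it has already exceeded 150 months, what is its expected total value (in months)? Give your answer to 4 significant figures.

217.2

For an exponential, median = ln(2)/λ, so λ = ln 2 / 46.6 = 0.0148744 per month.
By memorylessness, E[X | X > 150] = 150 + 1/λ = 150 + 67.2296 = 217.23 months.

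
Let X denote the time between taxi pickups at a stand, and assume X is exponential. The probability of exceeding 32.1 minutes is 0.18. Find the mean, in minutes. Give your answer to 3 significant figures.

e^(−λ·32.1) = 0.18 ⇒ λ = −ln(0.18)/32.1 = 0.0534205.
Mean = 1/λ = 18.7194 minutes.

18.7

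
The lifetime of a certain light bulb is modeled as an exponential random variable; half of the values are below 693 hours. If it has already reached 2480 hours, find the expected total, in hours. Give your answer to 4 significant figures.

3480

For an exponential, median = ln(2)/λ, so λ = ln 2 / 693 = 0.00100021 per hour.
By memorylessness, E[X | X > 2480] = 2480 + 1/λ = 2480 + 999.788 = 3479.79 hours.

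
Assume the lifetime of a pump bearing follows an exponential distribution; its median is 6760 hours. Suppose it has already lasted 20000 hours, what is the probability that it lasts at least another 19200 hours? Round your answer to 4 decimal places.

For an exponential, median = ln(2)/λ, so λ = ln 2 / 6760 = 0.000102537 per hour.
By the memoryless property, P(X > 20000+19200 | X > 20000) = P(X > 19200).
P(X > 19200) = e^(−1.9687) ≈ 0.1396.

0.1396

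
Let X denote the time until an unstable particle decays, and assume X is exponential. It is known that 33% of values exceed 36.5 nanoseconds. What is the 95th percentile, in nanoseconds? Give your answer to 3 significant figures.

98.6

e^(−λ·36.5) = 0.33 ⇒ λ = −ln(0.33)/36.5 = 0.0303743.
95th percentile: 1 − e^(−λt) = 0.95, t = −ln(0.05)/λ = 98.6271 nanoseconds.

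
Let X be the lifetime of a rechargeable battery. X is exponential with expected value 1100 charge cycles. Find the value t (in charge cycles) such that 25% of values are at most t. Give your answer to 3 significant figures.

316

The rate is λ = 1/1100 = 0.000909091 per charge cycle.
Set 1 − e^(−λt) = 0.25, so t = −ln(0.75)/λ = 0.28768/0.000909091 ≈ 316.45 charge cycles.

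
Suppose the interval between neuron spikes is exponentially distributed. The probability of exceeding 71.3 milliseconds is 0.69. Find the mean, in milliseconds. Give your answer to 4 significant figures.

192.2

e^(−λ·71.3) = 0.69 ⇒ λ = −ln(0.69)/71.3 = 0.00520426.
Mean = 1/λ = 192.15 milliseconds.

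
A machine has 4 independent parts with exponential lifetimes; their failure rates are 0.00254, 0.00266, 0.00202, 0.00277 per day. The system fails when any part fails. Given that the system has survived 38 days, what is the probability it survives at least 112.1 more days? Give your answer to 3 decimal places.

Time to first failure ~ Exp(Σλ) with Σλ = 0.00999.
By memorylessness, P(T > 38+112.1 | T > 38) = P(T > 112.1) = e^(−0.00999·112.1) ≈ 0.326.

0.326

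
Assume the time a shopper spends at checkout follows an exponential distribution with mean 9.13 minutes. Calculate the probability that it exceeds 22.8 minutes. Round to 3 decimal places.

0.082

The rate is λ = 1/9.13 = 0.109529 per minute.
P(X > 22.8) = e^(−λ·22.8) = e^(−2.4973) ≈ 0.082.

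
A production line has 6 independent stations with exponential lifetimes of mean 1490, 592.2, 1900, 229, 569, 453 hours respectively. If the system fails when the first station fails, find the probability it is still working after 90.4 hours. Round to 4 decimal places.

0.3627

The first failure time is exponential with rate Σλ_i = 1/1490 + 1/592.2 + 1/1900 + 1/229 + 1/569 + 1/453 = 0.0112179 per hour.
P(min > 90.4) = e^(−0.0112179·90.4) = e^(−1.0141) ≈ 0.3627.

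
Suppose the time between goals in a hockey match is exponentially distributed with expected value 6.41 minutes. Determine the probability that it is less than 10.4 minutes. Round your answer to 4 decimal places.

The rate is λ = 1/6.41 = 0.156006 per minute.
P(X ≤ 10.4) = 1 − e^(−λ·10.4) = 1 − e^(−1.6225) ≈ 0.8026.

0.8026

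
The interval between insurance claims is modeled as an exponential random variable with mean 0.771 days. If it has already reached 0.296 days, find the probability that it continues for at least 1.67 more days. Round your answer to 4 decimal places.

0.1146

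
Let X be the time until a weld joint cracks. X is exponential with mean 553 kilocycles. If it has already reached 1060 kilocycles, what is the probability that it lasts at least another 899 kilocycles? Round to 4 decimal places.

0.1968

The rate is λ = 1/553 = 0.00180832 per kilocycle.
By the memoryless property, P(X > 1060+899 | X > 1060) = P(X > 899).
P(X > 899) = e^(−1.6257) ≈ 0.1968.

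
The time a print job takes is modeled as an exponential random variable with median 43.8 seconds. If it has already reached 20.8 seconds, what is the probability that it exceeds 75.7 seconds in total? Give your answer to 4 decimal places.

For an exponential, median = ln(2)/λ, so λ = ln 2 / 43.8 = 0.0158253 per second.
The exponential is memoryless, so the remaining time is again Exp(λ): the condition X > 20.8 is irrelevant.
P(X > 54.9) = e^(−0.86881) ≈ 0.4195.

0.4195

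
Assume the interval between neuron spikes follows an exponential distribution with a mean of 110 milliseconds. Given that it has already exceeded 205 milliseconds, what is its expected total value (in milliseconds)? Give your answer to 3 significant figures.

The rate is λ = 1/110 = 0.00909091 per millisecond.
By memorylessness, E[X | X > 205] = 205 + 1/λ = 205 + 110 = 315 milliseconds.

315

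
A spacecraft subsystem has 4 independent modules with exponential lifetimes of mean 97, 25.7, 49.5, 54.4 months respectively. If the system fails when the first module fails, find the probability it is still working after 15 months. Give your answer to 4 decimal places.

The first failure time is exponential with rate Σλ_i = 1/97 + 1/25.7 + 1/49.5 + 1/54.4 = 0.0878042 per month.
P(min > 15) = e^(−0.0878042·15) = e^(−1.3171) ≈ 0.2679.

0.2679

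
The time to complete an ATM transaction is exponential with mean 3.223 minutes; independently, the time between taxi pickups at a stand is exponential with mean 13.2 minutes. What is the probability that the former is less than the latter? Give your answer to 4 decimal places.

λ_1 = 1/3.223 = 0.31027, λ_2 = 1/13.2 = 0.0757576.
For independent exponentials, P(the former < the latter) = λ_1/(λ_1+λ_2) = 0.31027/0.386028 ≈ 0.8038.

0.8038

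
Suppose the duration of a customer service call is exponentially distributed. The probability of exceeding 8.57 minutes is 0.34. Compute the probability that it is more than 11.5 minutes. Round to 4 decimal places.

0.2351

e^(−λ·8.57) = 0.34 ⇒ λ = −ln(0.34)/8.57 = 0.125882.
P(X > 11.5) = e^(−0.125882·11.5) = e^(−1.4476) ≈ 0.2351.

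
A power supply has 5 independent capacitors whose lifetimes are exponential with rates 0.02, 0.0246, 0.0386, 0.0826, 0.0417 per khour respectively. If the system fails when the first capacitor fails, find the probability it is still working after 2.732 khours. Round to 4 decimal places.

0.5673

The time to first failure is exponential with rate Σλ = 0.02 + 0.0246 + 0.0386 + 0.0826 + 0.0417 = 0.2075.
P(min > 2.732) = e^(−0.2075·2.732) = e^(−0.56689) ≈ 0.5673.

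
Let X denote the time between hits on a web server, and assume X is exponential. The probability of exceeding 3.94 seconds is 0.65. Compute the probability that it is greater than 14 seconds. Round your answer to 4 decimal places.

e^(−λ·3.94) = 0.65 ⇒ λ = −ln(0.65)/3.94 = 0.109336.
P(X > 14) = e^(−0.109336·14) = e^(−1.5307) ≈ 0.2164.

0.2164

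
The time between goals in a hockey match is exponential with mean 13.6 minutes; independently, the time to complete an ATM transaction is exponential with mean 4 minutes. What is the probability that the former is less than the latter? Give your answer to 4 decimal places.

λ_1 = 1/13.6 = 0.0735294, λ_2 = 1/4 = 0.25.
For independent exponentials, P(the former < the latter) = λ_1/(λ_1+λ_2) = 0.0735294/0.323529 ≈ 0.2273.

0.2273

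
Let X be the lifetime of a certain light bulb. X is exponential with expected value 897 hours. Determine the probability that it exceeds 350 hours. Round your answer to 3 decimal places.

The rate is λ = 1/897 = 0.00111483 per hour.
P(X > 350) = e^(−λ·350) = e^(−0.39019) ≈ 0.677.

0.677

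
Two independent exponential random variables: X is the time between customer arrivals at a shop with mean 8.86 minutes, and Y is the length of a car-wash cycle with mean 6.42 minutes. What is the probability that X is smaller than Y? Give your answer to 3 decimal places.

λ_1 = 1/8.86 = 0.112867, λ_2 = 1/6.42 = 0.155763.
For independent exponentials, P(X < Y) = λ_1/(λ_1+λ_2) = 0.112867/0.26863 ≈ 0.420.

0.420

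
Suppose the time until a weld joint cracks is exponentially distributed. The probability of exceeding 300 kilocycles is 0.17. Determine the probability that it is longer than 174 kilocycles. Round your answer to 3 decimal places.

0.358

e^(−λ·300) = 0.17 ⇒ λ = −ln(0.17)/300 = 0.00590652.
P(X > 174) = e^(−0.00590652·174) = e^(−1.0277) ≈ 0.358.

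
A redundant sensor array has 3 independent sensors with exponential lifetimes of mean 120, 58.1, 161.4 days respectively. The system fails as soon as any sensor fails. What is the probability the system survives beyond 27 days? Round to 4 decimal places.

The first failure time is exponential with rate Σλ_i = 1/120 + 1/58.1 + 1/161.4 = 0.0317408 per day.
P(min > 27) = e^(−0.0317408·27) = e^(−0.857) ≈ 0.4244.

0.4244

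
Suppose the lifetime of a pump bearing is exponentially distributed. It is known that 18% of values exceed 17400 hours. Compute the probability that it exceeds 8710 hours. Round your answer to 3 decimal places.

0.424

e^(−λ·17400) = 0.18 ⇒ λ = −ln(0.18)/17400 = 0.0000985516.
P(X > 8710) = e^(−0.0000985516·8710) = e^(−0.85838) ≈ 0.424.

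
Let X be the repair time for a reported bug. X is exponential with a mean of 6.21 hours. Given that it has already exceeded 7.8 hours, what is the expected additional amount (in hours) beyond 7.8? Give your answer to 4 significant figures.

6.210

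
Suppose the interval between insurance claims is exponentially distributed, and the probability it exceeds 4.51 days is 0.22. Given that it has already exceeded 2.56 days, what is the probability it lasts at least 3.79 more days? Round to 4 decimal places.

From e^(−λ·4.51) = 0.22, λ = −ln(0.22)/4.51 = 0.335727.
Memoryless: P(X > 2.56+3.79 | X > 2.56) = P(X > 3.79) = e^(−0.335727·3.79) ≈ 0.2802.

0.2802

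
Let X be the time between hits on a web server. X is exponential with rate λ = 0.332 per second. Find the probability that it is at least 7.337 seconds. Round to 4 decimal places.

0.0875

P(X > 7.337) = e^(−λ·7.337) = e^(−2.4359) ≈ 0.0875.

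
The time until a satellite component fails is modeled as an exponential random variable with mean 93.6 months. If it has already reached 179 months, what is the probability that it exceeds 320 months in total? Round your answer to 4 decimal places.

The rate is λ = 1/93.6 = 0.0106838 per month.
P(X > s+t | X > s) = e^(−λ(s+t))/e^(−λs) = e^(−λt), independent of s = 179.
P(X > 141) = e^(−1.5064) ≈ 0.2217.

0.2217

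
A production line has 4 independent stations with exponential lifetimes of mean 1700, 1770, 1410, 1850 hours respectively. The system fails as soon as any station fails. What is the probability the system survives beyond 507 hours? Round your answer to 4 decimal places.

0.2957

The first failure time is exponential with rate Σλ_i = 1/1700 + 1/1770 + 1/1410 + 1/1850 = 0.00240297 per hour.
P(min > 507) = e^(−0.00240297·507) = e^(−1.2183) ≈ 0.2957.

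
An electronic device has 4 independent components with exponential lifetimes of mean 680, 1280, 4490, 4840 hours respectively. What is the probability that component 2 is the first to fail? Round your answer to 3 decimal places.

Rates: λ_i = 1/mean_i → 0.00147059, 0.00078125, 0.000222717, 0.000206612; Σλ = 0.00268117.
P(component 2 first) = λ_2/Σλ = 0.00078125/0.00268117 ≈ 0.291.

0.291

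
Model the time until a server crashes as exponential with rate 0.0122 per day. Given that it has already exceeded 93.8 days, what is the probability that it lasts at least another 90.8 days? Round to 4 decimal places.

0.3303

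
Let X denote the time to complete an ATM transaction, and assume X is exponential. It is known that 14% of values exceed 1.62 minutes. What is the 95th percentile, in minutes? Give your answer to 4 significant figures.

2.468

e^(−λ·1.62) = 0.14 ⇒ λ = −ln(0.14)/1.62 = 1.21365.
95th percentile: 1 − e^(−λt) = 0.95, t = −ln(0.05)/λ = 2.46837 minutes.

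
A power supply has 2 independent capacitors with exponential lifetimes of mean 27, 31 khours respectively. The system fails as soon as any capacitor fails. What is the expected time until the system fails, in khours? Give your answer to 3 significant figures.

The first failure time is exponential with rate Σλ_i = 1/27 + 1/31 = 0.0692951 per khour.
E[min] = 1/Σλ = 1/0.0692951 = 14.431 khours.

14.4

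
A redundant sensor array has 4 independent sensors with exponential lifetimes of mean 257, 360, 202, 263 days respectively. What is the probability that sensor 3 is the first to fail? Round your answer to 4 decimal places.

0.3210

Rates: λ_i = 1/mean_i → 0.00389105, 0.00277778, 0.0049505, 0.00380228; Σλ = 0.0154216.
P(sensor 3 first) = λ_3/Σλ = 0.0049505/0.0154216 ≈ 0.3210.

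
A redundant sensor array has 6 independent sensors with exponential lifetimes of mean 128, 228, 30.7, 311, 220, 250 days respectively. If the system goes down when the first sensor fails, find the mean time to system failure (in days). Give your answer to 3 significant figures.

The first failure time is exponential with rate Σλ_i = 1/128 + 1/228 + 1/30.7 + 1/311 + 1/220 + 1/250 = 0.0565326 per day.
E[min] = 1/Σλ = 1/0.0565326 = 17.6889 days.

17.7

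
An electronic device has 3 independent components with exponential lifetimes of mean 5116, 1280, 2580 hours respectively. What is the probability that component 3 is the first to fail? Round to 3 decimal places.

Rates: λ_i = 1/mean_i → 0.000195465, 0.00078125, 0.000387597; Σλ = 0.00136431.
P(component 3 first) = λ_3/Σλ = 0.000387597/0.00136431 ≈ 0.284.

0.284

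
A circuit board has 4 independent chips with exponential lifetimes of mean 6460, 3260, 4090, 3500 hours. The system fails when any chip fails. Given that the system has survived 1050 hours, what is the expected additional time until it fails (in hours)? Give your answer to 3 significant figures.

First-failure rate Σλ = 1/6460 + 1/3260 + 1/4090 + 1/3500 = 0.00099176.
By memorylessness the expected residual is 1/Σλ = 1008.31 hours, regardless of the 1050 already elapsed.

1010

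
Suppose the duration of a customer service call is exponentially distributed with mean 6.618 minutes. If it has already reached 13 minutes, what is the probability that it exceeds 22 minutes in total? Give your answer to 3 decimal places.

The rate is λ = 1/6.618 = 0.151103 per minute.
The exponential is memoryless, so the remaining time is again Exp(λ): the condition X > 13 is irrelevant.
P(X > 9) = e^(−1.3599) ≈ 0.257.

0.257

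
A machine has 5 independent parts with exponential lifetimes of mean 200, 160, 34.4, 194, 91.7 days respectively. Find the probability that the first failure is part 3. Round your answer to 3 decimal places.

0.516

Rates: λ_i = 1/mean_i → 0.005, 0.00625, 0.0290698, 0.00515464, 0.0109051; Σλ = 0.0563795.
P(part 3 first) = λ_3/Σλ = 0.0290698/0.0563795 ≈ 0.516.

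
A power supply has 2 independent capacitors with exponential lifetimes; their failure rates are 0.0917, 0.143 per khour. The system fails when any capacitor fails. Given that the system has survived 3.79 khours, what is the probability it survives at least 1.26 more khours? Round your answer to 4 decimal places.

Time to first failure ~ Exp(Σλ) with Σλ = 0.2347.
By memorylessness, P(T > 3.79+1.26 | T > 3.79) = P(T > 1.26) = e^(−0.2347·1.26) ≈ 0.7440.

0.7440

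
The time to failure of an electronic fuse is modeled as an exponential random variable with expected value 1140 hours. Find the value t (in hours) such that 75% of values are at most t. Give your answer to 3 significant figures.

The rate is λ = 1/1140 = 0.000877193 per hour.
Set 1 − e^(−λt) = 0.75, so t = −ln(0.25)/λ = 1.3863/0.000877193 ≈ 1580.38 hours.

1580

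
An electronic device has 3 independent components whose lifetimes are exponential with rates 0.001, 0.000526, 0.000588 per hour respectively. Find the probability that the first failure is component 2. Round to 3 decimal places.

0.249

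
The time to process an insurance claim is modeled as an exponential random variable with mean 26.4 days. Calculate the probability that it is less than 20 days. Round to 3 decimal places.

0.531

The rate is λ = 1/26.4 = 0.0378788 per day.
P(X ≤ 20) = 1 − e^(−λ·20) = 1 − e^(−0.75758) ≈ 0.531.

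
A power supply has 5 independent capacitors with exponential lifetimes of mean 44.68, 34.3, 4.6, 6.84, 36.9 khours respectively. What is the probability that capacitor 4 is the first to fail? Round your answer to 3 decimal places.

Rates: λ_i = 1/mean_i → 0.0223814, 0.0291545, 0.217391, 0.146199, 0.0271003; Σλ = 0.442226.
P(capacitor 4 first) = λ_4/Σλ = 0.146199/0.442226 ≈ 0.331.

0.331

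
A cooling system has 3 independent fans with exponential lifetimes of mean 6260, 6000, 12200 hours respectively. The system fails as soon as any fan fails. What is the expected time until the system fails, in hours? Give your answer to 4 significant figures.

2449

The first failure time is exponential with rate Σλ_i = 1/6260 + 1/6000 + 1/12200 = 0.000408378 per hour.
E[min] = 1/Σλ = 1/0.000408378 = 2448.71 hours.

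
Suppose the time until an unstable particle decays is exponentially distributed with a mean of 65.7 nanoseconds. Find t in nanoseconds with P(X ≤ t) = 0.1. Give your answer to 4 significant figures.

The rate is λ = 1/65.7 = 0.0152207 per nanosecond.
Set 1 − e^(−λt) = 0.1, so t = −ln(0.9)/λ = 0.10536/0.0152207 ≈ 6.92219 nanoseconds.

6.922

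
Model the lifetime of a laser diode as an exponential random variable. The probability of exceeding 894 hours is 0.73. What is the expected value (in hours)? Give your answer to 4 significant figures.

e^(−λ·894) = 0.73 ⇒ λ = −ln(0.73)/894 = 0.000352025.
Mean = 1/λ = 2840.7 hours.

2841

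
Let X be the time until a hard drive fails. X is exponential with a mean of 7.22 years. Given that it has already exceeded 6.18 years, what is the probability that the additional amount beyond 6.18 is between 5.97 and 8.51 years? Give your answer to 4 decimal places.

0.1297

The rate is λ = 1/7.22 = 0.138504 per year.
Memoryless: the residual past 6.18 is again Exp(λ).
P(5.97 < residual < 8.51) = e^(−λ·5.97) − e^(−λ·8.51) = 0.43742 − 0.30769 ≈ 0.1297.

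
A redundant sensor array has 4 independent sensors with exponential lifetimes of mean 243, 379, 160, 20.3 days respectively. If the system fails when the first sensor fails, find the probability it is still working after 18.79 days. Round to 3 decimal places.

0.310

The first failure time is exponential with rate Σλ_i = 1/243 + 1/379 + 1/160 + 1/20.3 = 0.0622648 per day.
P(min > 18.79) = e^(−0.0622648·18.79) = e^(−1.17) ≈ 0.310.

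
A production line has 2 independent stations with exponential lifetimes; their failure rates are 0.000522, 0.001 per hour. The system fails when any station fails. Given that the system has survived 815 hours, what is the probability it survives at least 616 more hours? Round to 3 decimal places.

0.392

Time to first failure ~ Exp(Σλ) with Σλ = 0.001522.
By memorylessness, P(T > 815+616 | T > 815) = P(T > 616) = e^(−0.001522·616) ≈ 0.392.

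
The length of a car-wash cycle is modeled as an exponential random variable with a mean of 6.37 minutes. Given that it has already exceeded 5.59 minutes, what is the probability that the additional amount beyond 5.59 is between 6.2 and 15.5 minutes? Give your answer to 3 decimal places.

0.290

The rate is λ = 1/6.37 = 0.156986 per minute.
Memoryless: the residual past 5.59 is again Exp(λ).
P(6.2 < residual < 15.5) = e^(−λ·6.2) − e^(−λ·15.5) = 0.37783 − 0.08775 ≈ 0.290.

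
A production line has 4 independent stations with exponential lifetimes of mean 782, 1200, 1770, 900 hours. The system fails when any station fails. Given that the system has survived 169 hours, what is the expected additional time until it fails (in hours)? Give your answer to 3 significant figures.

264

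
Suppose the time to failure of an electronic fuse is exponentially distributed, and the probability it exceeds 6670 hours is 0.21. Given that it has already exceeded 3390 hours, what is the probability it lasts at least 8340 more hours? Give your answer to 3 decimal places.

0.142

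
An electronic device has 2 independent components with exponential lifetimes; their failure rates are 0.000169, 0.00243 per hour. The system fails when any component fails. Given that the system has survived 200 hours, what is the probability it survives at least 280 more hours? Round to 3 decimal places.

0.483

Time to first failure ~ Exp(Σλ) with Σλ = 0.002599.
By memorylessness, P(T > 200+280 | T > 200) = P(T > 280) = e^(−0.002599·280) ≈ 0.483.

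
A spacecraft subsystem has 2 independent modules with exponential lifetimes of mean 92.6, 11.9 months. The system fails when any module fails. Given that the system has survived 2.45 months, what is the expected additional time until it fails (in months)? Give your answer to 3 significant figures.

First-failure rate Σλ = 1/92.6 + 1/11.9 = 0.0948327.
By memorylessness the expected residual is 1/Σλ = 10.5449 months, regardless of the 2.45 already elapsed.

10.5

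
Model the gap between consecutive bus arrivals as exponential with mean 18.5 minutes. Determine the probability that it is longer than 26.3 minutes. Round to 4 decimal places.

0.2413

The rate is λ = 1/18.5 = 0.0540541 per minute.
P(X > 26.3) = e^(−λ·26.3) = e^(−1.4216) ≈ 0.2413.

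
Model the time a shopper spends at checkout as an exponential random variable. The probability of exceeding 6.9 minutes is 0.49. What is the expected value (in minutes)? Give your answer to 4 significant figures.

9.673

e^(−λ·6.9) = 0.49 ⇒ λ = −ln(0.49)/6.9 = 0.103384.
Mean = 1/λ = 9.67267 minutes.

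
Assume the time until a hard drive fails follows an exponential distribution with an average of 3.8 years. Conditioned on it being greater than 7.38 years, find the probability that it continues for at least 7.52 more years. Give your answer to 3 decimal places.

The rate is λ = 1/3.8 = 0.263158 per year.
The exponential is memoryless, so the remaining time is again Exp(λ): the condition X > 7.38 is irrelevant.
P(X > 7.52) = e^(−1.9789) ≈ 0.138.

0.138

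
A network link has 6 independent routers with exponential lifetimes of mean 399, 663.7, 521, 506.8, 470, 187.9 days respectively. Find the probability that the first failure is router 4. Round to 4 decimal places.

0.1285

Rates: λ_i = 1/mean_i → 0.00250627, 0.0015067, 0.00191939, 0.00197316, 0.00212766, 0.00532198; Σλ = 0.0153552.
P(router 4 first) = λ_4/Σλ = 0.00197316/0.0153552 ≈ 0.1285.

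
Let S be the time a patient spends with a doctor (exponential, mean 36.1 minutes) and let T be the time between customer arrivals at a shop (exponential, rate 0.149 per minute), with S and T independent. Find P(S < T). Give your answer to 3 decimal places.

λ_1 = 1/36.1 = 0.0277008, λ_2 = 0.149.
For independent exponentials, P(S < T) = λ_1/(λ_1+λ_2) = 0.0277008/0.176701 ≈ 0.157.

0.157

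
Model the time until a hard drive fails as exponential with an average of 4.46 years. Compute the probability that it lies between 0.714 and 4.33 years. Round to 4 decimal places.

The rate is λ = 1/4.46 = 0.224215 per year.
P(0.714 < X < 4.33) = e^(−λ·0.714) − e^(−λ·4.33) = 0.85207 − 0.37876 ≈ 0.4733.

0.4733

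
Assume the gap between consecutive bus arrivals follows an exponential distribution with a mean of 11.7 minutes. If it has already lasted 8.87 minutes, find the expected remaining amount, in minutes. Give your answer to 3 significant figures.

11.7

The rate is λ = 1/11.7 = 0.0854701 per minute.
By memorylessness, the remaining amount past any threshold is again Exp(λ) with mean 1/λ = 11.7 minutes.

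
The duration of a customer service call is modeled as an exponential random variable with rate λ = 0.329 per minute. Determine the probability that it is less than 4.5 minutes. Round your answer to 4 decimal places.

0.7725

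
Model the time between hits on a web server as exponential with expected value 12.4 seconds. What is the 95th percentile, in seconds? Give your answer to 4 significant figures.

37.15

The rate is λ = 1/12.4 = 0.0806452 per second.
Set 1 − e^(−λt) = 0.95, so t = −ln(0.05)/λ = 2.9957/0.0806452 ≈ 37.1471 seconds.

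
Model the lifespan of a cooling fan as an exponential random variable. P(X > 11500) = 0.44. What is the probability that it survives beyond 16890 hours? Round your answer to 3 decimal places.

e^(−λ·11500) = 0.44 ⇒ λ = −ln(0.44)/11500 = 0.0000713896.
P(X > 16890) = e^(−0.0000713896·16890) = e^(−1.2058) ≈ 0.299.

0.299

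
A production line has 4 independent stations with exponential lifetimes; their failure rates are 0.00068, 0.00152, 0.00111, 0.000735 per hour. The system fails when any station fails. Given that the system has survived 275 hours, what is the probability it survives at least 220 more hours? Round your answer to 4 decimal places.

Time to first failure ~ Exp(Σλ) with Σλ = 0.004045.
By memorylessness, P(T > 275+220 | T > 275) = P(T > 220) = e^(−0.004045·220) ≈ 0.4107.

0.4107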